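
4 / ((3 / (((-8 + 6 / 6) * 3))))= -28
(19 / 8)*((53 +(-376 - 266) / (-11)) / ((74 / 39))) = 907725/6512 = 139.39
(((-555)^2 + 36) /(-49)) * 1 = -308061/49 = -6286.96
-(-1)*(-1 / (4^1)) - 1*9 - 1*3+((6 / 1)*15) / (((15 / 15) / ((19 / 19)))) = 311/4 = 77.75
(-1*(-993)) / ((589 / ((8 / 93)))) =2648/18259 = 0.15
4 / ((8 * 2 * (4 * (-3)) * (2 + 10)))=-1/576 = 0.00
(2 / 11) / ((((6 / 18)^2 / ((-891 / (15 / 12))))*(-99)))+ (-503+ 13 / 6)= -161387/330 = -489.05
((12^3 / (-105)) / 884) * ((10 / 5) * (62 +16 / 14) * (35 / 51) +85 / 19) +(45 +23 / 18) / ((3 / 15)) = 121524149/529074 = 229.69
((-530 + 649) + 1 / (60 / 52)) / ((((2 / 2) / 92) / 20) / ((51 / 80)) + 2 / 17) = 703018/695 = 1011.54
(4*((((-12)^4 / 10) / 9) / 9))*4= 2048/5 = 409.60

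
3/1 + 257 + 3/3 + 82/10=1346/5 = 269.20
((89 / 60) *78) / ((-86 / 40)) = -2314/43 = -53.81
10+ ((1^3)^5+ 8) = 19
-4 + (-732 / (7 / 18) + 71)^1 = -12707/7 = -1815.29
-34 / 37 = -0.92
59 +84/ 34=1045/17 = 61.47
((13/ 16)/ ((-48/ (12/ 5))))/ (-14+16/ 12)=39/12160 = 0.00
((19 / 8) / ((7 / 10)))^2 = 11.51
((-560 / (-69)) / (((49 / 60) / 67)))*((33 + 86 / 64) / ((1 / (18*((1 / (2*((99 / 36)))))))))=18934200/253 = 74838.74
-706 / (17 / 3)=-2118/17 = -124.59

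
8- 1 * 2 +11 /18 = 119/18 = 6.61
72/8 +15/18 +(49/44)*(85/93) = 14801/1364 = 10.85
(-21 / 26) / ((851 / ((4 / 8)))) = -21/44252 = 0.00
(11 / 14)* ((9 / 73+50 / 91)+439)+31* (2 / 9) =147459989/418509 = 352.35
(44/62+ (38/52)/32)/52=18893/1341184 = 0.01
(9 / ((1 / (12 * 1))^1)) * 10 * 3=3240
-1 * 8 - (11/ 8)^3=-10.60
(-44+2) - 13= -55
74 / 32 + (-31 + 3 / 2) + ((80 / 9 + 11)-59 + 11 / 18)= -1051/16 = -65.69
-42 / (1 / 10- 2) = 420/19 = 22.11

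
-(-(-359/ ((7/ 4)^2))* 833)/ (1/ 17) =-1660016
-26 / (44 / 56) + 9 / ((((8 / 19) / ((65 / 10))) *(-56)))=-350597/9856 = -35.57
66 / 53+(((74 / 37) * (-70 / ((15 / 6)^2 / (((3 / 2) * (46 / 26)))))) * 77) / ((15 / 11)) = -57798158/17225 = -3355.48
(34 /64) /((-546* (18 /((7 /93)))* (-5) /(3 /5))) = 17/34819200 = 0.00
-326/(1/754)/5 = -245804/5 = -49160.80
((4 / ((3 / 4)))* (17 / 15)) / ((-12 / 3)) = -68/45 = -1.51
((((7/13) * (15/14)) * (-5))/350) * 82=-0.68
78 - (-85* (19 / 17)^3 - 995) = 344392/289 = 1191.67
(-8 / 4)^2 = 4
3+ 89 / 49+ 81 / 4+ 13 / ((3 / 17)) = 58055/588 = 98.73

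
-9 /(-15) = 3/5 = 0.60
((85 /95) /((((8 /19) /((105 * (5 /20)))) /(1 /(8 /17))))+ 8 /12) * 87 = 2654863/256 = 10370.56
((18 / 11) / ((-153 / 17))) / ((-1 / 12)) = 24/11 = 2.18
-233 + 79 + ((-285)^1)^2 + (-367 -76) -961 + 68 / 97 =7727767/97 = 79667.70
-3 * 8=-24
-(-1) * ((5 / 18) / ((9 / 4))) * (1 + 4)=50/81 = 0.62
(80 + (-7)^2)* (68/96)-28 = 507/8 = 63.38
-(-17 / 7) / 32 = 17/224 = 0.08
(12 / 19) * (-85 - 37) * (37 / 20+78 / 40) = -1464/5 = -292.80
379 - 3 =376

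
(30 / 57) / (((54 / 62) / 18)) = 10.88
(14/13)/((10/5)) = 7/13 = 0.54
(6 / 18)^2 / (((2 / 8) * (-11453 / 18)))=-8/11453 = 0.00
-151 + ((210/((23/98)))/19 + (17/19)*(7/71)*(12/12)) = -3221160/31027 = -103.82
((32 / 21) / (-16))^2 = 4/441 = 0.01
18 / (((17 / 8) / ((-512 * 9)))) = -663552/17 = -39032.47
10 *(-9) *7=-630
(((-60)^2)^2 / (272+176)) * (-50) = -1446428.57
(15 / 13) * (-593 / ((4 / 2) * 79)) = -4.33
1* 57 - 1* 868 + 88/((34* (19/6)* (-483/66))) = -42180241/52003 = -811.11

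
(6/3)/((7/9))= 18/7 = 2.57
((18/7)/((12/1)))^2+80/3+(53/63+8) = 62717/1764 = 35.55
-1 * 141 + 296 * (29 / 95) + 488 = 437.36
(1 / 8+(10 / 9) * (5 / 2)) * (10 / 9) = 1045/324 = 3.23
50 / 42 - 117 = -2432/21 = -115.81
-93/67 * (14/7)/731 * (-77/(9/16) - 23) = 89218/146931 = 0.61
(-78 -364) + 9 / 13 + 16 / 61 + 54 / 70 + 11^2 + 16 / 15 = -26495531/83265 = -318.21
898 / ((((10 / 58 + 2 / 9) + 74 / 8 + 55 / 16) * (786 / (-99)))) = -61875792/7156661 = -8.65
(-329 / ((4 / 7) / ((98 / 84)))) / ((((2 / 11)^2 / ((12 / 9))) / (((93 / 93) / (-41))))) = 1950641/2952 = 660.79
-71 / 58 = -1.22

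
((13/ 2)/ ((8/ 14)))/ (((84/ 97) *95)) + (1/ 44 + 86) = 8643671/100320 = 86.16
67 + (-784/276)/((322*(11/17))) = 1169381/17457 = 66.99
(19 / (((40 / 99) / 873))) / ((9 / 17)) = 3101769/40 = 77544.22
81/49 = 1.65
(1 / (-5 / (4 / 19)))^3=-64/857375 = 0.00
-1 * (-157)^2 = -24649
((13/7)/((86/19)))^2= 61009/362404 = 0.17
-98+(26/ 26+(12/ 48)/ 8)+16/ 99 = -306685/3168 = -96.81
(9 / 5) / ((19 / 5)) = 9/19 = 0.47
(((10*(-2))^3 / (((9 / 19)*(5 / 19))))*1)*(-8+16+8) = -9241600/9 = -1026844.44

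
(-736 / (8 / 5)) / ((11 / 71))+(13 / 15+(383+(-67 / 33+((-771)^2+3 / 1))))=32552121/55 = 591856.75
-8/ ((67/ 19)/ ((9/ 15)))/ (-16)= 57/670 = 0.09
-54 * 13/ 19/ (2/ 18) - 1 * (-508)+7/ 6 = 20137/114 = 176.64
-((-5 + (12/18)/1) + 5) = -2/3 = -0.67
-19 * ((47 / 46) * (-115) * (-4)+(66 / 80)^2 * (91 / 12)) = -57779627/6400 = -9028.07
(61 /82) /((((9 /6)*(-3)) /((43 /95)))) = -2623/35055 = -0.07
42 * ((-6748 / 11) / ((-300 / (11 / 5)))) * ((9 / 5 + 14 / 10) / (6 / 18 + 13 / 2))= 2267328/25625 = 88.48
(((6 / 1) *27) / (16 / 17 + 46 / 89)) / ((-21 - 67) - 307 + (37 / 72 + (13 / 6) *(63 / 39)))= -8823816/31050553 = -0.28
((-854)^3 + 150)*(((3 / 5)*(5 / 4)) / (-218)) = 934253571/436 = 2142783.42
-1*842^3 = -596947688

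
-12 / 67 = -0.18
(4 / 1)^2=16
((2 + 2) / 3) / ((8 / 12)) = 2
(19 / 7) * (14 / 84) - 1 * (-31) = 1321/42 = 31.45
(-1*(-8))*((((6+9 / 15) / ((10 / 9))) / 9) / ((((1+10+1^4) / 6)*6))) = 11/25 = 0.44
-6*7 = -42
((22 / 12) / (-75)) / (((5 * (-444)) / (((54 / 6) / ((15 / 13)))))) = 143/1665000 = 0.00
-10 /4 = -5/2 = -2.50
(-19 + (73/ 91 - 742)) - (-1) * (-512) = -115770/91 = -1272.20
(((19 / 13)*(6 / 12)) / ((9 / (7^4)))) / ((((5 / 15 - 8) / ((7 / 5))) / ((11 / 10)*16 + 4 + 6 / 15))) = -3512663/4485 = -783.20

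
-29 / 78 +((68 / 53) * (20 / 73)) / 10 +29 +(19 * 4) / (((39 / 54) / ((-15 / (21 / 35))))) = -785268715/301782 = -2602.11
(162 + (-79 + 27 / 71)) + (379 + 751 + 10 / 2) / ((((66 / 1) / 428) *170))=5045639/39831 = 126.68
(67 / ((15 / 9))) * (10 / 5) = 402/5 = 80.40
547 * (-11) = -6017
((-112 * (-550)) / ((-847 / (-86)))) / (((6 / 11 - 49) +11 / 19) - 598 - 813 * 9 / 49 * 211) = -12810560/65857359 = -0.19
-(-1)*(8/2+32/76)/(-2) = -42/19 = -2.21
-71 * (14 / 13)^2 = -13916/169 = -82.34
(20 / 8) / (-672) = -5/1344 = 0.00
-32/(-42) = 16/21 = 0.76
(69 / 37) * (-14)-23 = -1817/37 = -49.11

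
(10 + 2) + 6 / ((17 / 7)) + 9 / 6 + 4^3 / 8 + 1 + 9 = 1155/34 = 33.97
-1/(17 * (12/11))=-11/204 = -0.05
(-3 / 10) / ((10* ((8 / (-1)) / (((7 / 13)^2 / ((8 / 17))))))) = 2499/1081600 = 0.00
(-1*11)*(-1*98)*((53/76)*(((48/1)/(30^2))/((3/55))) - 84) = -76793486/855 = -89816.94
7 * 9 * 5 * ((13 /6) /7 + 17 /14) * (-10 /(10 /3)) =-1440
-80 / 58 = -40/29 = -1.38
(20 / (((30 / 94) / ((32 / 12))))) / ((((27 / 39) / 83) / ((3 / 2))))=811408/27 = 30052.15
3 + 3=6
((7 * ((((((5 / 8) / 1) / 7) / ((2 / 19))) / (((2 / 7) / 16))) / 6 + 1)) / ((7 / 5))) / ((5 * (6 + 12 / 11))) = 1177/936 = 1.26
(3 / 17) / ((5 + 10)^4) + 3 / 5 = 0.60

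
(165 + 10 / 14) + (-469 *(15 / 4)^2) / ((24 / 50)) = -6081385/448 = -13574.52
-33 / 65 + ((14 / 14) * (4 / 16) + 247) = 64153/260 = 246.74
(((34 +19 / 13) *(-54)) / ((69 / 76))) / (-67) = 630648/20033 = 31.48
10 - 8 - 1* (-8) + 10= 20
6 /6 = 1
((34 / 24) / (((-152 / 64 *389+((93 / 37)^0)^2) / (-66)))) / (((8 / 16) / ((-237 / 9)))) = -118184/22149 = -5.34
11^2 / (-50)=-121/50 = -2.42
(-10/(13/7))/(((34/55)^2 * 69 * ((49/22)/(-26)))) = 332750/139587 = 2.38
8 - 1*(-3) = 11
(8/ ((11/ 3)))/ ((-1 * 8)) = -3/11 = -0.27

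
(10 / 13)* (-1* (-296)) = 2960/13 = 227.69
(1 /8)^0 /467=1/467 = 0.00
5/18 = 0.28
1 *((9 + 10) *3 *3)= 171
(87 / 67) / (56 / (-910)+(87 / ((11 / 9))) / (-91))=-435435/282941 = -1.54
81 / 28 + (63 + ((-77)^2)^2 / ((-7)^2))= 20089297/28 = 717474.89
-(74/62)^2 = -1369/961 = -1.42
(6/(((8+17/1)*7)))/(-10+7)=-2/175 = -0.01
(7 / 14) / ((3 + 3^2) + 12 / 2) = 0.03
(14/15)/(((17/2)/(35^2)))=6860/51 = 134.51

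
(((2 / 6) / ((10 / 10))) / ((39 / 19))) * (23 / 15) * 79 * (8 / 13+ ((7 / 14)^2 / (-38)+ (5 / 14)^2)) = 129546649/8943480 = 14.49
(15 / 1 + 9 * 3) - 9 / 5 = 201/5 = 40.20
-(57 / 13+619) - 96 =-9352/13 = -719.38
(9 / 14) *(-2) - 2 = -23/7 = -3.29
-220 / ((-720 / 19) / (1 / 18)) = 209/648 = 0.32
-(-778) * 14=10892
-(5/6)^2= -25/36 = -0.69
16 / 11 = 1.45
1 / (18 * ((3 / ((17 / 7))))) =17/378 = 0.04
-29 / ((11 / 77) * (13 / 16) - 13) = 3248/1443 = 2.25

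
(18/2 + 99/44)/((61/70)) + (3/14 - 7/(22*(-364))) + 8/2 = 8365355/488488 = 17.12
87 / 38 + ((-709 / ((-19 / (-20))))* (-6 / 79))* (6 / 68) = 372081/51034 = 7.29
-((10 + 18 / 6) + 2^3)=-21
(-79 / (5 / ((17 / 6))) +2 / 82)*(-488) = 13428052/615 = 21834.23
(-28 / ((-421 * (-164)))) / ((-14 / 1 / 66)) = 33/17261 = 0.00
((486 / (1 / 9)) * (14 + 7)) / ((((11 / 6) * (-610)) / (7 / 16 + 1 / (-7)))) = -59049/2440 = -24.20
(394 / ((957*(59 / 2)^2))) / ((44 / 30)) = 3940/12214829 = 0.00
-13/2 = -6.50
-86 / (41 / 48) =-4128/41 = -100.68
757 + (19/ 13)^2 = 128294/169 = 759.14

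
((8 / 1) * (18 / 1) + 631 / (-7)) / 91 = 0.59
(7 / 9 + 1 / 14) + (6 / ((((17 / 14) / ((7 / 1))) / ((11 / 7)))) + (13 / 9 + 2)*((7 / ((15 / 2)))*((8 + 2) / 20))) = 1825291/32130 = 56.81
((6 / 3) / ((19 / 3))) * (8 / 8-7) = -36/19 = -1.89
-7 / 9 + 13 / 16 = 5/144 = 0.03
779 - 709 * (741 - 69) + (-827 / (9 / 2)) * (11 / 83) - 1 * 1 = -355343684/747 = -475694.36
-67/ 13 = -5.15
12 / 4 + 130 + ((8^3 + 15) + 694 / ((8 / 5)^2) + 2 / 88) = 327753/352 = 931.12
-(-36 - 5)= 41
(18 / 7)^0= 1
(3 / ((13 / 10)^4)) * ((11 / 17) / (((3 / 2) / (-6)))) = -1320000/485537 = -2.72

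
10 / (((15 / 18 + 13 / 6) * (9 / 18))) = 20/3 = 6.67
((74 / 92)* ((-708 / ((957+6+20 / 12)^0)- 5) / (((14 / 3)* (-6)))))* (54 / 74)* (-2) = -837/28 = -29.89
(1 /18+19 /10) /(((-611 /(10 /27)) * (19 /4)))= -704/2820987 = 0.00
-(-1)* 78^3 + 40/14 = 3321884/7 = 474554.86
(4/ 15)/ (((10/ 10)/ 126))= 168/5 = 33.60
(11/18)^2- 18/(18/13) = -4091/324 = -12.63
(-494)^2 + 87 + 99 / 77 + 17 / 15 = 25633169/105 = 244125.42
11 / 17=0.65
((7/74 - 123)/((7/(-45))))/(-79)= -409275/40922 = -10.00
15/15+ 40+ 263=304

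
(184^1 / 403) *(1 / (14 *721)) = 92/2033941 = 0.00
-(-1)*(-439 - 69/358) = -157231/358 = -439.19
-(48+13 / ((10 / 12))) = -318/5 = -63.60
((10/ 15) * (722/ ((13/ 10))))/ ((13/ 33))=158840/169 = 939.88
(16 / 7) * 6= 96/7 = 13.71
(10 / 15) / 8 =1/12 = 0.08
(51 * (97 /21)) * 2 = 3298/7 = 471.14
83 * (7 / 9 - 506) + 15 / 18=-754787/18 = -41932.61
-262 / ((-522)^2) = -131/136242 = 0.00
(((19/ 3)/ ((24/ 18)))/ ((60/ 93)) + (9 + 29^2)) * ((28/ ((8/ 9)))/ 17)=4321107/2720 = 1588.64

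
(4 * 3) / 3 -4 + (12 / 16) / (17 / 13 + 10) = 13/196 = 0.07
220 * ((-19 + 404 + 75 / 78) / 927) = 122650/1339 = 91.60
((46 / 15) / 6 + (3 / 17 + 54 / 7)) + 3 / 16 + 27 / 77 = 8425787/942480 = 8.94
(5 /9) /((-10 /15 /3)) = -5/2 = -2.50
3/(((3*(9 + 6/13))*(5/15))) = 13/41 = 0.32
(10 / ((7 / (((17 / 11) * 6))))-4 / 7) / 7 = 976/539 = 1.81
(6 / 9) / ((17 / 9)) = 6/17 = 0.35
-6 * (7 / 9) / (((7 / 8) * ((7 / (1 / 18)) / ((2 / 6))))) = -8/567 = -0.01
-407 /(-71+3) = 5.99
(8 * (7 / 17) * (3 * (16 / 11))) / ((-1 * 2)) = -1344/187 = -7.19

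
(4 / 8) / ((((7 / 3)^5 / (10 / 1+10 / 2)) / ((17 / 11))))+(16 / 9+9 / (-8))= 10919959/13311144 = 0.82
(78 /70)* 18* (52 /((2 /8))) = 146016/35 = 4171.89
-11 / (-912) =11/912 = 0.01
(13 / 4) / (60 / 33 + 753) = 143/33212 = 0.00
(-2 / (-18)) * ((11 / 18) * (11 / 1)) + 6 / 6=1.75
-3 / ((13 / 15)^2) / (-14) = 675/2366 = 0.29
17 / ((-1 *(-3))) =17/3 = 5.67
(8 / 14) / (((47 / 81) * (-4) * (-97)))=81/31913 = 0.00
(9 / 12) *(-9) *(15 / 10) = -81/8 = -10.12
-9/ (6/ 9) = -27/2 = -13.50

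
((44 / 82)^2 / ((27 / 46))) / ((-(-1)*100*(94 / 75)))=2783/711063 = 0.00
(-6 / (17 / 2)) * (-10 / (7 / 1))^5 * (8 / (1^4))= 9600000/285719 = 33.60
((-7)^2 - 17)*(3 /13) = 96/13 = 7.38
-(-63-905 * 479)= 433558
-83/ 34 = -2.44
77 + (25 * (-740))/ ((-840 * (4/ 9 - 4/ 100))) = 167473/1274 = 131.45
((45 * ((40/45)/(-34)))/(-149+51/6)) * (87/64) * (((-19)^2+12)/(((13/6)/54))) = 13142655/124202 = 105.82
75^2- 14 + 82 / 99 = 555571/99 = 5611.83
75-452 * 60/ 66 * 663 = -2995935/11 = -272357.73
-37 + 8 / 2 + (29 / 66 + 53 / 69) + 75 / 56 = -431461/14168 = -30.45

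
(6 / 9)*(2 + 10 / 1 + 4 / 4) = 26/3 = 8.67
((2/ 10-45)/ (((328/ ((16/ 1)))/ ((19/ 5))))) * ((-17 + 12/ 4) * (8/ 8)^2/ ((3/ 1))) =119168/3075 = 38.75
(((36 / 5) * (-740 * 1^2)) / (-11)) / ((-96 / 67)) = -7437/22 = -338.05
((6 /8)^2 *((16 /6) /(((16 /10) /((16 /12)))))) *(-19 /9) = -95/36 = -2.64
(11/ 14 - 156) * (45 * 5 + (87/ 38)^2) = -722455137/20216 = -35736.80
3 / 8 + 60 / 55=1.47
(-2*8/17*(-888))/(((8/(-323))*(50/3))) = -50616/25 = -2024.64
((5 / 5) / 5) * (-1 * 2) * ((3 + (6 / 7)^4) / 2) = -8499/12005 = -0.71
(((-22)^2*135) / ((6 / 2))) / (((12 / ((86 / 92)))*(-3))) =-26015/46 = -565.54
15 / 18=5/6 = 0.83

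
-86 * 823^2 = -58250294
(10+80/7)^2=22500/49 = 459.18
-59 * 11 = -649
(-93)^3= -804357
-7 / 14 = -1/2 = -0.50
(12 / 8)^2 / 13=9/52 = 0.17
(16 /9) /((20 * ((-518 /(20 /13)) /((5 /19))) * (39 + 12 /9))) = -40/23222199 = 0.00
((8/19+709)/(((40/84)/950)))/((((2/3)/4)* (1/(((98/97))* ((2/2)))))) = 8579314.02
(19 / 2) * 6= 57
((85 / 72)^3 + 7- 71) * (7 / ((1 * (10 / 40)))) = -162916229/93312 = -1745.93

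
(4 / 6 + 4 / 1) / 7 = 2/3 = 0.67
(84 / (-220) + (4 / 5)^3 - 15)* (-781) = 1451666/125 = 11613.33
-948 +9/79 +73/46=-3438851/3634 = -946.30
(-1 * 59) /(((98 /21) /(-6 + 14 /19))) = 8850/133 = 66.54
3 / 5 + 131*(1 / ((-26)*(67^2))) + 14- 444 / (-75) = 59871007/2917850 = 20.52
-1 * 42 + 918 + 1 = 877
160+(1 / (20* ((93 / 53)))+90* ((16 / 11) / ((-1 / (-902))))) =219926453/1860 = 118240.03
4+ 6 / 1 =10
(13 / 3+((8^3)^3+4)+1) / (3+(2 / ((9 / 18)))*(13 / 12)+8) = 201326606/23 = 8753330.70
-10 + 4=-6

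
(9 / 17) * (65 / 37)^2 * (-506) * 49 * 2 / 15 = -125705580/23273 = -5401.35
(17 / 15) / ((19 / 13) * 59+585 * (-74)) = -221/8424735 = 0.00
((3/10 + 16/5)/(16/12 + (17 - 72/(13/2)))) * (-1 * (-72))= 9828/283 = 34.73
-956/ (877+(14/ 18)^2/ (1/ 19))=-19359/17992 = -1.08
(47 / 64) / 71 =47/4544 = 0.01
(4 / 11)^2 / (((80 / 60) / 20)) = 240/121 = 1.98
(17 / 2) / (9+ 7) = 0.53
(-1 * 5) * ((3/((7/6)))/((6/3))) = -45/7 = -6.43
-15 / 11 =-1.36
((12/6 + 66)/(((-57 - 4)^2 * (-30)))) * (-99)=1122/18605 = 0.06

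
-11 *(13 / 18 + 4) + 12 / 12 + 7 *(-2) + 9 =-1007/18 = -55.94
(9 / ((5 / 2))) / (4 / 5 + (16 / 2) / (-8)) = -18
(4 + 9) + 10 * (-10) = -87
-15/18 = -5/6 = -0.83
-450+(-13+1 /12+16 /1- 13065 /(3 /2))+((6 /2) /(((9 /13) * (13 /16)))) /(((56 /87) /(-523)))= -1133189/84 = -13490.35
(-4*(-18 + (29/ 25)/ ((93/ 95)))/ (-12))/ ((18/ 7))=-2.18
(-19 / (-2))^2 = 361/4 = 90.25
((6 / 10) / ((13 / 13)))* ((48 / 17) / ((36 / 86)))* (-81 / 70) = -13932/2975 = -4.68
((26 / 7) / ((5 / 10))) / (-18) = -26/63 = -0.41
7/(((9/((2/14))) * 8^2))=1/576 = 0.00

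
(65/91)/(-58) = -5/406 = -0.01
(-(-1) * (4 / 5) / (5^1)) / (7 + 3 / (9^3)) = 486/21275 = 0.02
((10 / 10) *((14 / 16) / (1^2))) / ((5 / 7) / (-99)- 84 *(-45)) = 4851/20956280 = 0.00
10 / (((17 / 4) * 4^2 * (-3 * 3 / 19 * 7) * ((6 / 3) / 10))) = -475/2142 = -0.22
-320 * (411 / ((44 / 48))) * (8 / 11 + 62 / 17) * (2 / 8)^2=-39225.82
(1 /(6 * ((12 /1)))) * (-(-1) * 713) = 9.90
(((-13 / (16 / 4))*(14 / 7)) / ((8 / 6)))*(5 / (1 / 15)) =-2925/8 = -365.62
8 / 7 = 1.14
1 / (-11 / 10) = -10/11 = -0.91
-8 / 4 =-2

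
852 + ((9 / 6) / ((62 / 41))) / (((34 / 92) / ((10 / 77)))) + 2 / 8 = 138390391/162316 = 852.60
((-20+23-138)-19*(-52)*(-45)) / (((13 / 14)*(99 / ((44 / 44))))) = -485.10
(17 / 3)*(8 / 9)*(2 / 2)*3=136/9 = 15.11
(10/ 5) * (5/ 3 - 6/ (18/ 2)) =2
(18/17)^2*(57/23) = 18468/6647 = 2.78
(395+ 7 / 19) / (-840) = -313/665 = -0.47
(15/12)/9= 0.14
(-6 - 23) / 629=-29/629 = -0.05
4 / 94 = 2/47 = 0.04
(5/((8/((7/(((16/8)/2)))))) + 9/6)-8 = -17/8 = -2.12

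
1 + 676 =677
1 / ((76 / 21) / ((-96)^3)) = -244466.53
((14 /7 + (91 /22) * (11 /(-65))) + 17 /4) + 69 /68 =558/85 = 6.56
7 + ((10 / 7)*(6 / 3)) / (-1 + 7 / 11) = -6/7 = -0.86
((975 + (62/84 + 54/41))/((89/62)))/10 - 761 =-530989531/766290 = -692.94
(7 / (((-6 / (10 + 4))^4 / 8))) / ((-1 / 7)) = -941192/81 = -11619.65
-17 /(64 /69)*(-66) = 38709/32 = 1209.66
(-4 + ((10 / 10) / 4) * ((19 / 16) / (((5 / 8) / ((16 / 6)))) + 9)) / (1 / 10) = -4.83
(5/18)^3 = 125/5832 = 0.02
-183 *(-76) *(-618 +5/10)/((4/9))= -38646855/2 = -19323427.50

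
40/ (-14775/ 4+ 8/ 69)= -11040/1019443 = -0.01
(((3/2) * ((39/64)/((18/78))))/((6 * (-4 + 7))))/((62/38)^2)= 61009/738048 = 0.08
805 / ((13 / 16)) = 12880/13 = 990.77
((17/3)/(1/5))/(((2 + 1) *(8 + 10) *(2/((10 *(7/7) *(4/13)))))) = 850/1053 = 0.81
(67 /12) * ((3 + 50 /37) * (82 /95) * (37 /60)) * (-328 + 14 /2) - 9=-47425169/11400 = -4160.10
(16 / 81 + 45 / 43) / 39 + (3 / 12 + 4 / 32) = 442175/1086696 = 0.41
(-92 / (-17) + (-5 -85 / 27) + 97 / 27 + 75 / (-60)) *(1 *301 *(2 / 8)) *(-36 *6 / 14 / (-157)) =-31089/10676 = -2.91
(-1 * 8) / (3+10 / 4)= -16/11 = -1.45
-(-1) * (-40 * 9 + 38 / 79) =-359.52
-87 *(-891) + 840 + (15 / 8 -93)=626127/8 = 78265.88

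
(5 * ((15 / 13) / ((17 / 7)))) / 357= 25/3757 = 0.01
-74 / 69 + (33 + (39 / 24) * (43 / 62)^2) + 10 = 90624089/2121888 = 42.71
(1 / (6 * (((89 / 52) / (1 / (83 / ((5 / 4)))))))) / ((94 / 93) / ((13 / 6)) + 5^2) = 26195/454876686 = 0.00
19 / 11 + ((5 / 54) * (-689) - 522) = -346937/594 = -584.07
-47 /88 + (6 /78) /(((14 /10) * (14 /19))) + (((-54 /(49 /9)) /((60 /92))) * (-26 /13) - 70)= -40.04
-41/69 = -0.59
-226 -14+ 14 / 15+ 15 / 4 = -14119/60 = -235.32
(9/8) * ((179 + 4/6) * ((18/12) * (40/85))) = 4851/34 = 142.68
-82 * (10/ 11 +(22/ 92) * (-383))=1881203/253 = 7435.58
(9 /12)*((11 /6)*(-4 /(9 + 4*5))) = -11/58 = -0.19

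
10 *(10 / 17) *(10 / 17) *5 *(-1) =-17.30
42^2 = 1764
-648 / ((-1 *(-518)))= -324/259 = -1.25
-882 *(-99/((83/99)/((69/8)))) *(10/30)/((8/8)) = 99411543/332 = 299432.36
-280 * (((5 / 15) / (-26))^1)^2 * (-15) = 350/507 = 0.69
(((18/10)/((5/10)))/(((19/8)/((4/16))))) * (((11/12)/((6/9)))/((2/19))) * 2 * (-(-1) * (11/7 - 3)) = -99/7 = -14.14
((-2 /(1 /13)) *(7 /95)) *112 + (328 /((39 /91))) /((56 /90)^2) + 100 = 2476749/1330 = 1862.22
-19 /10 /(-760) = 1/400 = 0.00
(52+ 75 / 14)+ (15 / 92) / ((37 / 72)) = 687133/11914 = 57.67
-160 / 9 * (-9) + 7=167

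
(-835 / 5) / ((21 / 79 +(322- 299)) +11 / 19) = -250667/35791 = -7.00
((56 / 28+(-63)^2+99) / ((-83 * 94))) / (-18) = 2035/70218 = 0.03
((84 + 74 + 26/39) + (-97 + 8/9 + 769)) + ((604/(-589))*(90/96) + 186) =21555863/21204 = 1016.59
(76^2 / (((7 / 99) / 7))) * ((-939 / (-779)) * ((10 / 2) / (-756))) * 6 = -7850040/287 = -27352.06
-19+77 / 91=-236/13 = -18.15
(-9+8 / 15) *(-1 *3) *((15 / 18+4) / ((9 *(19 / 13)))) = 47879/5130 = 9.33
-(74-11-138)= 75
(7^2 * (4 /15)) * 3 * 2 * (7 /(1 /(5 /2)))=1372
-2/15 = -0.13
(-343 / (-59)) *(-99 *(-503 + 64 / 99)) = 17058419/59 = 289125.75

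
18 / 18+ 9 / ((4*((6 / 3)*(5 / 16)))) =23/5 = 4.60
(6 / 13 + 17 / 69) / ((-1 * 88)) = -635/78936 = -0.01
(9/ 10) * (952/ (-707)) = -612/505 = -1.21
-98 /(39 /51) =-1666/13 = -128.15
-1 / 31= -0.03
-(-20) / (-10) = -2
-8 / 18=-4/9 = -0.44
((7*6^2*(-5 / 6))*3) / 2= -315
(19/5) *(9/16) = 171/80 = 2.14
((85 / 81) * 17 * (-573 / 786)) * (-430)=59338925/10611 = 5592.21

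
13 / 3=4.33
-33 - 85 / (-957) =-31496/957 = -32.91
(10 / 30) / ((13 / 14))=14/39 = 0.36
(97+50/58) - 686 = -17056/29 = -588.14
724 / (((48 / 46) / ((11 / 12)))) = 45793/72 = 636.01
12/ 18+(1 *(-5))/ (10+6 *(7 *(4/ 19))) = 431/1074 = 0.40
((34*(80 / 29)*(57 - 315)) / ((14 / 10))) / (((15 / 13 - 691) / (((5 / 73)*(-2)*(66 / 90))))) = -41813200/16612099 = -2.52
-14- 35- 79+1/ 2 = -127.50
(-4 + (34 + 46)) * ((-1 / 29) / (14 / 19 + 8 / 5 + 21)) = -7220/64293 = -0.11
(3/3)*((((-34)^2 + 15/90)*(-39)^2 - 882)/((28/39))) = 19585215/8 = 2448151.88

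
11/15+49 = 746/15 = 49.73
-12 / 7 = -1.71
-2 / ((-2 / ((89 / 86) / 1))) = 89/86 = 1.03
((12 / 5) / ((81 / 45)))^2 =16/9 = 1.78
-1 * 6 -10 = -16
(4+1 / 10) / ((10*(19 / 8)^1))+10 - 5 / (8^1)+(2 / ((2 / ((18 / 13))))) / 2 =10.24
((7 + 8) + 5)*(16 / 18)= 160/9 = 17.78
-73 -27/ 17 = -1268/17 = -74.59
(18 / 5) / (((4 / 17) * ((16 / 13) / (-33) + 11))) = 65637/47030 = 1.40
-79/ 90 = -0.88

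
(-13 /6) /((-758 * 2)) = 13/9096 = 0.00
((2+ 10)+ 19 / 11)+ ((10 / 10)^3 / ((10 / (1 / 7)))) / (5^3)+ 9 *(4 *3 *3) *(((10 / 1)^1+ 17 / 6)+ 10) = 713378761/96250 = 7411.73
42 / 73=0.58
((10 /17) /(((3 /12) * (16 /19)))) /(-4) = -0.70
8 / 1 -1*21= -13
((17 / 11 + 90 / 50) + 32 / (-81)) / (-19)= -0.16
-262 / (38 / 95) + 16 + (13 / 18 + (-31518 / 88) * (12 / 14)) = -655073/693 = -945.27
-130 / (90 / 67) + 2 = -853/9 = -94.78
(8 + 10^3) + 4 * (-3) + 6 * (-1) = 990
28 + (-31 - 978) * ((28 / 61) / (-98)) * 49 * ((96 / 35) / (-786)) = 1086452/39955 = 27.19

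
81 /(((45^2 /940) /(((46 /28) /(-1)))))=-61.77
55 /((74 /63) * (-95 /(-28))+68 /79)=3832290/337661 = 11.35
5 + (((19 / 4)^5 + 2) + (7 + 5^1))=2495555/1024 = 2437.07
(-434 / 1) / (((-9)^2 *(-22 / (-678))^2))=-5541746/1089 = -5088.84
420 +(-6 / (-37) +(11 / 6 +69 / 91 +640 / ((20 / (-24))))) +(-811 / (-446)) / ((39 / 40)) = -515649445/1501682 = -343.38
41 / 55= 0.75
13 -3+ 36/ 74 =388/37 = 10.49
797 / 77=10.35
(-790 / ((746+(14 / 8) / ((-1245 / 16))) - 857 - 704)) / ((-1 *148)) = -491775/75088022 = -0.01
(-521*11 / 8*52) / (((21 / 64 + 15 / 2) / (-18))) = 14304576/167 = 85656.14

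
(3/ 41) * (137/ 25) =411/1025 = 0.40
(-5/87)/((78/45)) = -25/754 = -0.03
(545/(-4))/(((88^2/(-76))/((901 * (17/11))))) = 158607535/85184 = 1861.94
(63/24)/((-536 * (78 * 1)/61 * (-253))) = 427/28206464 = 0.00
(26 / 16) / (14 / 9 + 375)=117/27112 = 0.00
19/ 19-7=-6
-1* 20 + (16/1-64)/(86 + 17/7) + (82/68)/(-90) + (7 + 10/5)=-21889079/1894140 = -11.56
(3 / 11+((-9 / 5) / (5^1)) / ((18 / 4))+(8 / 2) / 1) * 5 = 1153/55 = 20.96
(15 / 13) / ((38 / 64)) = 1.94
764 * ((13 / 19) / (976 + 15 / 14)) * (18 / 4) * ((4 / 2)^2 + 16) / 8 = 1564290/259901 = 6.02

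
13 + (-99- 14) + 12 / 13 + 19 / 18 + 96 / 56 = -157751/1638 = -96.31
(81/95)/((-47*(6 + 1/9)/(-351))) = 255879/245575 = 1.04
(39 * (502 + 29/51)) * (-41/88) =-13661323/1496 = -9131.90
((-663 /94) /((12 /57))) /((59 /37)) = -466089/22184 = -21.01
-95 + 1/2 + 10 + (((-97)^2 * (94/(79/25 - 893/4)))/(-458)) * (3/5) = -798703549/10080122 = -79.24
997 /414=2.41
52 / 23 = 2.26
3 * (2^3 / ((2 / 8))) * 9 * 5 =4320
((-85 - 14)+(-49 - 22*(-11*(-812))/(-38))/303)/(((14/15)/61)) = -72074855/13433 = -5365.51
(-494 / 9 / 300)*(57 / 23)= -4693/10350 = -0.45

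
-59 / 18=-3.28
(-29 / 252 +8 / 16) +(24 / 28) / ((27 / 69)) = 649/252 = 2.58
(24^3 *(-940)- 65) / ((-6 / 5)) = 64973125/6 = 10828854.17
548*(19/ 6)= 5206/3 = 1735.33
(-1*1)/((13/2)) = -2/13 = -0.15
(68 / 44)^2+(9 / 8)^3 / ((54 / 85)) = 573631/123904 = 4.63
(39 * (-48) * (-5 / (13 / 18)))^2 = 167961600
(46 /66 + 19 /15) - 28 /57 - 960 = -3004984/3135 = -958.53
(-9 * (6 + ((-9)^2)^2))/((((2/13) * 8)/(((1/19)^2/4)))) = -768339/23104 = -33.26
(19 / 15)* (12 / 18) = 38/45 = 0.84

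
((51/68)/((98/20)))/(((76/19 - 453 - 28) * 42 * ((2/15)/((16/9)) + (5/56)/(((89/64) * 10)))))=-4450/47423817 = 0.00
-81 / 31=-2.61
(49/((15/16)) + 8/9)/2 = 1196/45 = 26.58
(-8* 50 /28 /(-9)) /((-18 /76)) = -3800/567 = -6.70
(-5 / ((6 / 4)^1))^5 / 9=-100000/2187 = -45.72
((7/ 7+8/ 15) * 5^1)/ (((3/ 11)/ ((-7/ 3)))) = -65.59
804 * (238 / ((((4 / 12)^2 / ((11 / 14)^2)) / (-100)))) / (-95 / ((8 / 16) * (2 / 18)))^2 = -275638/7581 = -36.36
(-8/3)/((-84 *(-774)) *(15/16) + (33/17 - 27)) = -272/6214599 = 0.00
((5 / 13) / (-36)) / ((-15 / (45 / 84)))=5/13104 = 0.00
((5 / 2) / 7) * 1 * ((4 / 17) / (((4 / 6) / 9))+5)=695/238 = 2.92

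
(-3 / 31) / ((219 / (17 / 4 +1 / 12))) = -13/6789 = 0.00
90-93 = -3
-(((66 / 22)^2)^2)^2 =-6561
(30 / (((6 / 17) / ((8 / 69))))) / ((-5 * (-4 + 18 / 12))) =272/345 = 0.79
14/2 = 7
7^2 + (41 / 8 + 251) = 2441/8 = 305.12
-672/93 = -224/31 = -7.23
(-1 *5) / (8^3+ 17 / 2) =-10/1041 = -0.01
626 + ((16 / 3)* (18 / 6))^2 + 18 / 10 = 4419/5 = 883.80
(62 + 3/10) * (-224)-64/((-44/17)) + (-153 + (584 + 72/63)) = -5196857/385 = -13498.33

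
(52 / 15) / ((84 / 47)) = 611/315 = 1.94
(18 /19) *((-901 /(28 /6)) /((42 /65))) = -527085/1862 = -283.07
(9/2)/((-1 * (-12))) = 3/8 = 0.38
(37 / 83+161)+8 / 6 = 40532/249 = 162.78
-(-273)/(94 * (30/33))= 3003/940 = 3.19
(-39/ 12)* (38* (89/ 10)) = -21983/20 = -1099.15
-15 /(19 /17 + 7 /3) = -765/176 = -4.35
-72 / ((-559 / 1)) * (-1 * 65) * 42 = -15120/43 = -351.63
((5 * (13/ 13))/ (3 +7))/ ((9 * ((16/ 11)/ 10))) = 55/144 = 0.38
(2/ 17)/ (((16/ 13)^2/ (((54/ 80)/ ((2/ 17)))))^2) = 353956473/209715200 = 1.69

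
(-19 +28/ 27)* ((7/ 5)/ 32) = -679/864 = -0.79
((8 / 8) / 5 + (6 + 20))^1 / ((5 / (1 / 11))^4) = 131/45753125 = 0.00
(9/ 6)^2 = 9/4 = 2.25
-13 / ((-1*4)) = 13/4 = 3.25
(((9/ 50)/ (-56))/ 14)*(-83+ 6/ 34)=396/20825 = 0.02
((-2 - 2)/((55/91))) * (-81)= 29484/55 = 536.07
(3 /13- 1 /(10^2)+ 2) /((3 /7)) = 20209/3900 = 5.18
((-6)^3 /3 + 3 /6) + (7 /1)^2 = -22.50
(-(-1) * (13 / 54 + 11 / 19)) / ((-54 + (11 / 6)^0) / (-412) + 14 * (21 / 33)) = 1905706/21011967 = 0.09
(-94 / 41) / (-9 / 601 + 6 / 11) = -621434/143787 = -4.32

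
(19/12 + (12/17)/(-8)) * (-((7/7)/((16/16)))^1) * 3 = -305/68 = -4.49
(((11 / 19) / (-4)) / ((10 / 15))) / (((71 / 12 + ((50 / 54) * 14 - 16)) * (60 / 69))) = -20493/236360 = -0.09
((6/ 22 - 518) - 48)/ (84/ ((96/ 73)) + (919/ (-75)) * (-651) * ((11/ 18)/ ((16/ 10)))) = -91440/502777 = -0.18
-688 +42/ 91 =-8938/13 = -687.54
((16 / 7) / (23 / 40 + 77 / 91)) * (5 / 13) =3200/5173 = 0.62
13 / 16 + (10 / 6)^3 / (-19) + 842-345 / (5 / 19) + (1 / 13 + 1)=-49868567/106704 = -467.35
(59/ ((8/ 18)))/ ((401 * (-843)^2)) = 59/126653444 = 0.00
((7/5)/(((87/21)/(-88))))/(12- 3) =-3.30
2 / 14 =1/7 = 0.14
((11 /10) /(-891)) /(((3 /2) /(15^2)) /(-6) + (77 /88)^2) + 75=7430915/99081 = 75.00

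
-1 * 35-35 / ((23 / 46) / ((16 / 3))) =-1225/3 = -408.33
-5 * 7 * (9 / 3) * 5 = -525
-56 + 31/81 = -4505/81 = -55.62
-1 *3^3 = -27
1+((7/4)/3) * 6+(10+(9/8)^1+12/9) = 407/24 = 16.96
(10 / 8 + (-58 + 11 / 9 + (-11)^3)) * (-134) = 185794.72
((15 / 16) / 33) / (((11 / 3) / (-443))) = -6645/1936 = -3.43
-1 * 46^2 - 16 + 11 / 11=-2131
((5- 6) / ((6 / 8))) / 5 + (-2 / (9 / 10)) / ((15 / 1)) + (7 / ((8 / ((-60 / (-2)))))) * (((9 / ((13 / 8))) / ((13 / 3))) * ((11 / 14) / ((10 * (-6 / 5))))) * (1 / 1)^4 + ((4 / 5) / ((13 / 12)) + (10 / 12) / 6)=-39566/22815 = -1.73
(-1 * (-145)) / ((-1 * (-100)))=29/20 = 1.45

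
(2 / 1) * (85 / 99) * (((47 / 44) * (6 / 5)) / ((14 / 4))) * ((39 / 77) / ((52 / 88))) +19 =115847/5929 = 19.54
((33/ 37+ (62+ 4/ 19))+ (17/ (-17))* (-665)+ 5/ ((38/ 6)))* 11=296659/37 = 8017.81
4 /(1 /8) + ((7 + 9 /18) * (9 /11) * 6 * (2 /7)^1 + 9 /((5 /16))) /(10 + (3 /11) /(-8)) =1103344/30695 = 35.95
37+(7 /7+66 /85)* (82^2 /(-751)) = 1346571/63835 = 21.09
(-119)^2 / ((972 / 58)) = 410669/486 = 845.00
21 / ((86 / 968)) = 10164/43 = 236.37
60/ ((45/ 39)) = 52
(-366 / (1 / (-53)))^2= 376282404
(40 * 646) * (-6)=-155040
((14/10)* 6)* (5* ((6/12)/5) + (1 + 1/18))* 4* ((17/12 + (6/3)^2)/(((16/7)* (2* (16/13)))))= 50.32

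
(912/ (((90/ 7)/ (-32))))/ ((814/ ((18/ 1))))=-102144/2035 = -50.19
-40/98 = -20/49 = -0.41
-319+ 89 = -230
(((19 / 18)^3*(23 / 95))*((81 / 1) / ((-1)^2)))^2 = 68939809/129600 = 531.94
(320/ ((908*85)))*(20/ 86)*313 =50080/165937 = 0.30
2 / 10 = 1/5 = 0.20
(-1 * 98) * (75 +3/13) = -95844/13 = -7372.62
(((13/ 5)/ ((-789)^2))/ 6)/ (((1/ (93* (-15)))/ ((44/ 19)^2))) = -390104/74910027 = -0.01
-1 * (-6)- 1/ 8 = 47/8 = 5.88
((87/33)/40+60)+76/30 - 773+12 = -921889/1320 = -698.40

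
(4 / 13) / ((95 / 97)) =388/1235 = 0.31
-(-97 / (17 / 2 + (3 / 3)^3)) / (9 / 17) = 3298/171 = 19.29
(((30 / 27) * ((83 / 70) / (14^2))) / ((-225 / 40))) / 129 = -166/17920035 = 0.00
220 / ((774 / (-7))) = -770/387 = -1.99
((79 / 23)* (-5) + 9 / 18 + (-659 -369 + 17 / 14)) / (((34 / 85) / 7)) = -839985/46 = -18260.54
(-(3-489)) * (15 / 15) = 486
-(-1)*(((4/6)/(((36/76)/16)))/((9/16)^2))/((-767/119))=-18522112/1677429 = -11.04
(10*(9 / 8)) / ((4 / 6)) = 135/8 = 16.88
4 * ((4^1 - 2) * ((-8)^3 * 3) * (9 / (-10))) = 55296/5 = 11059.20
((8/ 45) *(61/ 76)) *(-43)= -6.14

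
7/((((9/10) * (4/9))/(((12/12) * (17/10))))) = 119/4 = 29.75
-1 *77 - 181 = -258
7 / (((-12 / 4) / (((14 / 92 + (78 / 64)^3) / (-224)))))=1479025/72351744 = 0.02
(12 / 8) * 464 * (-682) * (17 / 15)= -2689808/5 = -537961.60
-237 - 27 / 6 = -483/2 = -241.50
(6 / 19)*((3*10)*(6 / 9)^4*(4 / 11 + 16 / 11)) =6400/1881 = 3.40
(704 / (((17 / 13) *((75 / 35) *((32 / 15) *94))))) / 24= 1001/19176 = 0.05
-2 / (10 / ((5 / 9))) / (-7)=1/63 = 0.02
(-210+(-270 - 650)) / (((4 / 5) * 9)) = -2825/18 = -156.94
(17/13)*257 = 4369/13 = 336.08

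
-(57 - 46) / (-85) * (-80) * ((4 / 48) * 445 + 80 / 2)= -40700/51 = -798.04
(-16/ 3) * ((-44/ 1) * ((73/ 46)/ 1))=25696/69 = 372.41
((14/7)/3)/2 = 1/3 = 0.33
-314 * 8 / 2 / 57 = -1256/57 = -22.04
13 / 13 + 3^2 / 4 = 13/4 = 3.25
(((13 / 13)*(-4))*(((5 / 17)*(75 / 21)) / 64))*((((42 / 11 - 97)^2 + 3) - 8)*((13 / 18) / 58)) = -426570625/60130224 = -7.09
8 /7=1.14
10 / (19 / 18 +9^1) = 180/181 = 0.99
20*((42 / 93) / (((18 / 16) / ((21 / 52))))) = 3920/1209 = 3.24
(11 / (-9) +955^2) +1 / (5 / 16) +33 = 41042699/45 = 912059.98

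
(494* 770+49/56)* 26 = 39559611/4 = 9889902.75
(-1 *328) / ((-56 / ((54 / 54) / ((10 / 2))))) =41/35 = 1.17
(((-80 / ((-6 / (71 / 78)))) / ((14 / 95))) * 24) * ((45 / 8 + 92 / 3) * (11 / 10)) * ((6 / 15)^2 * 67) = 266449084/315 = 845870.11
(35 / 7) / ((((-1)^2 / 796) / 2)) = 7960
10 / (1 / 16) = 160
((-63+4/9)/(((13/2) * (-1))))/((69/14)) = 15764/8073 = 1.95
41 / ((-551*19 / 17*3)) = -697/31407 = -0.02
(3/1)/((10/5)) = 3/2 = 1.50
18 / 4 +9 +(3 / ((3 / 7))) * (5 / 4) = 89/4 = 22.25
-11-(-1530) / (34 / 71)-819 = 2365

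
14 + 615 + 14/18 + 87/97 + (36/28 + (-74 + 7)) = 3452473/6111 = 564.96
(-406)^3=-66923416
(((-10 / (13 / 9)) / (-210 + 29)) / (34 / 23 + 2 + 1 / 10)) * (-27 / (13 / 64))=-35769600/25174747 = -1.42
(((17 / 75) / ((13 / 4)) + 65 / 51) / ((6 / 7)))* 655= 6810559/6630 = 1027.23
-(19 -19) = 0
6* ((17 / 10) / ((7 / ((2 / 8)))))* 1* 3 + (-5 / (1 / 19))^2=1263653/140 = 9026.09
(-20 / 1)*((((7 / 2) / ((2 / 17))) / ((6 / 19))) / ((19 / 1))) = -595/6 = -99.17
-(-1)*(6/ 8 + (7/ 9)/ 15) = 0.80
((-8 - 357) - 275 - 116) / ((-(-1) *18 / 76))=-3192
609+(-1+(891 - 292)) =1207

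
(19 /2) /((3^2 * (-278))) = -19/5004 = 0.00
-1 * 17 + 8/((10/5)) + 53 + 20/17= 700/17 = 41.18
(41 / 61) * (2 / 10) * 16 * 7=4592/305 = 15.06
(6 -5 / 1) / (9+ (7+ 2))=1/18 = 0.06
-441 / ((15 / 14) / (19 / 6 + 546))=-226037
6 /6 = 1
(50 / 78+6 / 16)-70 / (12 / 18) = -32443/312 = -103.98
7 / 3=2.33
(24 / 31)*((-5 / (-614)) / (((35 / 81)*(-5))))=-972/333095 = 0.00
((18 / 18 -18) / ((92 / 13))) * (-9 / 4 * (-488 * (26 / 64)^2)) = -20504601/47104 = -435.30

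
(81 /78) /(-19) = -27/494 = -0.05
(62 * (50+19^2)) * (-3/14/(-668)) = 38223/4676 = 8.17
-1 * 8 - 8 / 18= -8.44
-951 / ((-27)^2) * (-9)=317/27 = 11.74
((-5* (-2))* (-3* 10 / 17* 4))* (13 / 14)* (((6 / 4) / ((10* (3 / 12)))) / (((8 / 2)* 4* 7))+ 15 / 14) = -70.58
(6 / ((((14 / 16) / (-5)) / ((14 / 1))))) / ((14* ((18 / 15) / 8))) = -1600/7 = -228.57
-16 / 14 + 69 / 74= -109/518 = -0.21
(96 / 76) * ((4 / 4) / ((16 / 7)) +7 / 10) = 273/190 = 1.44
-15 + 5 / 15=-44/3 = -14.67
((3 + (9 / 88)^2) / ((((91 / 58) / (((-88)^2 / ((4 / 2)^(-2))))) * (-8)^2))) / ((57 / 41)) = 486301/728 = 668.00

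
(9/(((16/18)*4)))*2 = 81/16 = 5.06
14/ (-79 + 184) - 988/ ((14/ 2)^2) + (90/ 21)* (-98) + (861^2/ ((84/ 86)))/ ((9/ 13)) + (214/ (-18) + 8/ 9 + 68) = 536995477/490 = 1095909.14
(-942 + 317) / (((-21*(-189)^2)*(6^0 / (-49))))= -625/15309 = -0.04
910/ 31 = 29.35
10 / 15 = 2/3 = 0.67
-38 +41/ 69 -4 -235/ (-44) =-109493/3036 = -36.06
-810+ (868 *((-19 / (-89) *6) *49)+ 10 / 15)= 14329852/267 = 53669.86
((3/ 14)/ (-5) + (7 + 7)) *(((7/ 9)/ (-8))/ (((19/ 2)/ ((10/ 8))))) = -977/5472 = -0.18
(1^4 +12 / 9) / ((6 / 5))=35/18 = 1.94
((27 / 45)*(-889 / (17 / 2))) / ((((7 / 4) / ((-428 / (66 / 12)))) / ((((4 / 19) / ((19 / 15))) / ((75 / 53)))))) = 553126656/1687675 = 327.74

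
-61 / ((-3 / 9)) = 183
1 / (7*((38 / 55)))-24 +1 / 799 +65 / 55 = -52859713/2337874 = -22.61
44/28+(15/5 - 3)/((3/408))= 11/7 = 1.57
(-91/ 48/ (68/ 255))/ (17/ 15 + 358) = -6825/344768 = -0.02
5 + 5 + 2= 12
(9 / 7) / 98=9/686 = 0.01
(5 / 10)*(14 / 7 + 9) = 11/2 = 5.50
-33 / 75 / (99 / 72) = -8/25 = -0.32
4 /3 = 1.33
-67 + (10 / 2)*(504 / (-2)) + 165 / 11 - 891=-2203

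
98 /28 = 7/2 = 3.50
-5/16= -0.31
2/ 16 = 1/8 = 0.12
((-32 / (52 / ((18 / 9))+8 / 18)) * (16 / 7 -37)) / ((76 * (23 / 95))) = 43740/19159 = 2.28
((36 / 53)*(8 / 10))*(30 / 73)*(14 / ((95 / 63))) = 762048/367555 = 2.07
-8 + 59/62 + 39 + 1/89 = 176371/5518 = 31.96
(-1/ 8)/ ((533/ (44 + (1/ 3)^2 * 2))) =-199/19188 = -0.01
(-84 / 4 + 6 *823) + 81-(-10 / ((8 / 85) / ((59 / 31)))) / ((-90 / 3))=3713497/744 = 4991.26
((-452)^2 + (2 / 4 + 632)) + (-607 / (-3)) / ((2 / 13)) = 618755/3 = 206251.67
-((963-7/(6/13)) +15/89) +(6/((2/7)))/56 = -2024131/2136 = -947.63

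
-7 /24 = -0.29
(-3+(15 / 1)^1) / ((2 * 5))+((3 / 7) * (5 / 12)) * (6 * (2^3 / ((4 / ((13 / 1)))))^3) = 659142/35 = 18832.63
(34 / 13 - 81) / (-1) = 1019/13 = 78.38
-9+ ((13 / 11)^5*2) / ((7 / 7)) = -706873/161051 = -4.39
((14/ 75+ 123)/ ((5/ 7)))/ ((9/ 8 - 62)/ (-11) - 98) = -5691224/3051375 = -1.87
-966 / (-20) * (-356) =-85974/5 = -17194.80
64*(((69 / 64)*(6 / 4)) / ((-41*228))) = -69/6232 = -0.01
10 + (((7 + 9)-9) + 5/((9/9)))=22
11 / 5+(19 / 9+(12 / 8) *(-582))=-39091/45 = -868.69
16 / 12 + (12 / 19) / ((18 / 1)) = 1.37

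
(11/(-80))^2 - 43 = -275079/6400 = -42.98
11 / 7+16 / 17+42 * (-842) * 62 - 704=-260999069/119 = -2193269.49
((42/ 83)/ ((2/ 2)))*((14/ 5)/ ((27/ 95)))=3724/747 = 4.99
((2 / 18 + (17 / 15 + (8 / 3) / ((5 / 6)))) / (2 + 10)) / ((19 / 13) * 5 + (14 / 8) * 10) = 52/3483 = 0.01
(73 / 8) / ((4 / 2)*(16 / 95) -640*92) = -6935/44748544 = 0.00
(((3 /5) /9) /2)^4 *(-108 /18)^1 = -1/135000 = 0.00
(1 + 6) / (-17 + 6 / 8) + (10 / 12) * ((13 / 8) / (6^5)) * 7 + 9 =207928711/24261120 = 8.57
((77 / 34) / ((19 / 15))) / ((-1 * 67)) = -1155/43282 = -0.03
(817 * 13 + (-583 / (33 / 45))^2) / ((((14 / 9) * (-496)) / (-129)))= 373056003/3472 = 107447.01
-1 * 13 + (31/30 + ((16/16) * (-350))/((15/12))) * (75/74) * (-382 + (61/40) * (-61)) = 159003977/1184 = 134293.90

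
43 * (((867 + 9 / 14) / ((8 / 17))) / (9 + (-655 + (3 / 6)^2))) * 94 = -139111493/12054 = -11540.69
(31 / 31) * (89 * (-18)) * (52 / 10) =-41652/5 = -8330.40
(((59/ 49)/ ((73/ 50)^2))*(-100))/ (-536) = 1843750/17495107 = 0.11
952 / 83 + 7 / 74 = 71029/6142 = 11.56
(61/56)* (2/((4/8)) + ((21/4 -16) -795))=-195627/224 = -873.33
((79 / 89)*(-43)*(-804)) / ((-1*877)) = -2731188/78053 = -34.99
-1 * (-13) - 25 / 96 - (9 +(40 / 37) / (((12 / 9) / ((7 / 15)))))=11939/3552 = 3.36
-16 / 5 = -3.20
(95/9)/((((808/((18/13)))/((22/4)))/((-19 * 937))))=-18604135/10504 = -1771.15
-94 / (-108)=47/54 = 0.87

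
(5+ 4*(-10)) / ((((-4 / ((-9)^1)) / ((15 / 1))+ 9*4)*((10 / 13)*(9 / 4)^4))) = -455/9234 = -0.05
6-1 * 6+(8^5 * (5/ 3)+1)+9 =163870/3 = 54623.33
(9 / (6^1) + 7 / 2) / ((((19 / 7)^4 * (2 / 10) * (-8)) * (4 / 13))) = -780325/4170272 = -0.19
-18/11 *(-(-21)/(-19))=378/209 = 1.81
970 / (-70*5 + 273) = -970/77 = -12.60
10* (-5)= -50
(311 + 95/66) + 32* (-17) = -15283/66 = -231.56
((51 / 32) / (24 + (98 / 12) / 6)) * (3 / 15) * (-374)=-7803/1660 = -4.70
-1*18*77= -1386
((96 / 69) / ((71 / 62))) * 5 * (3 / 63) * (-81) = -267840/11431 = -23.43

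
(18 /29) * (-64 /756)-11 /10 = -7019/6090 = -1.15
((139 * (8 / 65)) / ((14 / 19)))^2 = 111598096/207025 = 539.06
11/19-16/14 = -75/133 = -0.56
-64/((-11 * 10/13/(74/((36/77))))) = 53872/45 = 1197.16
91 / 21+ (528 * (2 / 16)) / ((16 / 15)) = 1589/24 = 66.21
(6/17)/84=1/238 = 0.00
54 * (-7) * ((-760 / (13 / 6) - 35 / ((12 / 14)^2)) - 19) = 157780.27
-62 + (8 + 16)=-38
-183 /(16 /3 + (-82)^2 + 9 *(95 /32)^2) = -562176/20916187 = -0.03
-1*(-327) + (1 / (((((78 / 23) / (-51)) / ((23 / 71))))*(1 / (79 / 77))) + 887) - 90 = 159057161/142142 = 1119.00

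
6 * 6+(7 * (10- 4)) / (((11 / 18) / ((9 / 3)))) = 2664/11 = 242.18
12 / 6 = 2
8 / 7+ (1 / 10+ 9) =717/70 = 10.24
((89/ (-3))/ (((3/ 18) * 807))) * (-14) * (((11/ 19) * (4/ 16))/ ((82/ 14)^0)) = 6853/15333 = 0.45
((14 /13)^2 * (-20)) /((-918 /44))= 86240/77571 = 1.11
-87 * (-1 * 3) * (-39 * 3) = -30537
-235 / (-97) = 235/97 = 2.42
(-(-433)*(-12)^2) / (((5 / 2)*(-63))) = -13856/35 = -395.89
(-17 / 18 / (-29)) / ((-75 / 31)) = -527/39150 = -0.01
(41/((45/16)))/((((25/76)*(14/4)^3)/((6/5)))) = 797696/643125 = 1.24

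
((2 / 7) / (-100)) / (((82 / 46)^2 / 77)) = -5819/84050 = -0.07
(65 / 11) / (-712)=-0.01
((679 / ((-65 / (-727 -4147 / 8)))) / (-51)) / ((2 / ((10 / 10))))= -2254959/17680 = -127.54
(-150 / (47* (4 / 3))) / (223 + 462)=-45/12878 = 0.00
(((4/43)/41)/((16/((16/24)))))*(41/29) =1/7482 = 0.00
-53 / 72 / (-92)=53/6624 = 0.01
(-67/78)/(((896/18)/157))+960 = 11150523/11648 = 957.29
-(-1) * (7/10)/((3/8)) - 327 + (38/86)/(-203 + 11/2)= -16567283/50955 = -325.14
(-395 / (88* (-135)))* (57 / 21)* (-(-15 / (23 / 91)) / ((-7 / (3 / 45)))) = -19513/382536 = -0.05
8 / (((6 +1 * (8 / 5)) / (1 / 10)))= 0.11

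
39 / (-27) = -13/9 = -1.44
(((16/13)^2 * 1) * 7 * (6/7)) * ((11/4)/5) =4224/845 = 5.00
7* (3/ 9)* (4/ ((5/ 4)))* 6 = 224/5 = 44.80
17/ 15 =1.13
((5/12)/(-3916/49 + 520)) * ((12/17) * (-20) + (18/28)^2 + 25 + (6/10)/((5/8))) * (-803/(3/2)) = -819777079/131971680 = -6.21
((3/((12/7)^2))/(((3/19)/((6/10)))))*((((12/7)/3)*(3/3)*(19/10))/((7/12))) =361/50 = 7.22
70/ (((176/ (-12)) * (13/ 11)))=-105/26 = -4.04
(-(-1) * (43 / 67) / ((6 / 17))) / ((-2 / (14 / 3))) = -5117/1206 = -4.24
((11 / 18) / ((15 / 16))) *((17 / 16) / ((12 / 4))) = 187/810 = 0.23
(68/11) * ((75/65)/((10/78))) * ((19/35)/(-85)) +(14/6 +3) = 28748/5775 = 4.98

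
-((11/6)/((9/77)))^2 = -717409/2916 = -246.03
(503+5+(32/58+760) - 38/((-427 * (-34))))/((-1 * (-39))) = 32.53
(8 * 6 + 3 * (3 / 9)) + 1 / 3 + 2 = 154/3 = 51.33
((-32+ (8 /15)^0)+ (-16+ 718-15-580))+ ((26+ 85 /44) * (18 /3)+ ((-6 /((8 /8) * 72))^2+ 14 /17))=6581779/26928 = 244.42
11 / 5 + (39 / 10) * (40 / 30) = 7.40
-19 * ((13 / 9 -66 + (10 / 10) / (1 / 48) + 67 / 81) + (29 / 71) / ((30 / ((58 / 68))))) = 583901407/1955340 = 298.62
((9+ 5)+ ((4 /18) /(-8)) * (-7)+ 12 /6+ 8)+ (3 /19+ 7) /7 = 120739/4788 = 25.22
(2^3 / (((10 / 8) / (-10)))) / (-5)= 64/5 = 12.80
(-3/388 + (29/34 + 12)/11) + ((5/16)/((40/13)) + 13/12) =16338077/6965376 = 2.35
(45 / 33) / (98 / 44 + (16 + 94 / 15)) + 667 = 5391811/8083 = 667.06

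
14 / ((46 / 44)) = 13.39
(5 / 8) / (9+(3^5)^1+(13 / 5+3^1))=25/10304 = 0.00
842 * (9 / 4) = 3789/2 = 1894.50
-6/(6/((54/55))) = -54/55 = -0.98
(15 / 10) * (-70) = -105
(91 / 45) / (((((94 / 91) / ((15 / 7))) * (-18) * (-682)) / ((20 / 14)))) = 845/1730916 = 0.00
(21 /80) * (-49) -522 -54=-47109/80 = -588.86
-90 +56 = -34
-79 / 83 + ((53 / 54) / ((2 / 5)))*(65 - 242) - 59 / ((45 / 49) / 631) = -68016013/1660 = -40973.50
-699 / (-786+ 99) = 233/229 = 1.02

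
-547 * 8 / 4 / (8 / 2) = -547/2 = -273.50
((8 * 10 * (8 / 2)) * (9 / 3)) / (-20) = -48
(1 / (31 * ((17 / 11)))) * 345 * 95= 360525/527 = 684.11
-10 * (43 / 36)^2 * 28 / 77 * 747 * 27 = -2302005/22 = -104636.59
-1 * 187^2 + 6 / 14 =-244780/7 = -34968.57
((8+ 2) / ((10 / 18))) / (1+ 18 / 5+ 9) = 45/34 = 1.32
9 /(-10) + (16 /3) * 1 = 4.43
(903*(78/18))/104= 301/8 = 37.62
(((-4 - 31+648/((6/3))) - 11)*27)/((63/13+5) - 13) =-2379.95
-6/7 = -0.86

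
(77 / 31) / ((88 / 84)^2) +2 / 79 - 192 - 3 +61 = -14192703/107756 = -131.71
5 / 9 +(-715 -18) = -6592/9 = -732.44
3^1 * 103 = 309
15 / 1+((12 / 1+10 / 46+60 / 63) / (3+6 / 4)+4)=95315/4347 = 21.93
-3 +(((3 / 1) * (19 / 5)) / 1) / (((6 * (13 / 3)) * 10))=-3843/1300 = -2.96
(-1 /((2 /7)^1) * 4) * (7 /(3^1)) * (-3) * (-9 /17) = -882/17 = -51.88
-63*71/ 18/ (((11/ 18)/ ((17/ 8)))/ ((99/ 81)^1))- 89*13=-17705/8 = -2213.12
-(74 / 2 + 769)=-806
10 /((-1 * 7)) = -10/7 = -1.43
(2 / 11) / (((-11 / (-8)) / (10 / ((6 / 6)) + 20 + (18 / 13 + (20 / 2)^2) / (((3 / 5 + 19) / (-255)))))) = -13137840/77077 = -170.45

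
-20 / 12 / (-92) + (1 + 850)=234881/276 = 851.02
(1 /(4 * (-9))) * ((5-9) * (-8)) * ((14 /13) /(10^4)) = -7/73125 = 0.00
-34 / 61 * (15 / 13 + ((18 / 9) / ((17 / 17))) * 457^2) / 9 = -184623026/7137 = -25868.44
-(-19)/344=19/344 = 0.06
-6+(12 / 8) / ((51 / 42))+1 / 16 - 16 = -5631/272 = -20.70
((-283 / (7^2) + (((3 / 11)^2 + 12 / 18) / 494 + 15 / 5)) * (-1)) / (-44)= -24374611/386618232 = -0.06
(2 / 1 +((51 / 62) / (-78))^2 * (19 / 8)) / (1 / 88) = 457404145/2598544 = 176.02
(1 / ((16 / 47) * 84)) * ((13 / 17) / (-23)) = -611/525504 = 0.00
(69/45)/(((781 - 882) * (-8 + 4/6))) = 23/11110 = 0.00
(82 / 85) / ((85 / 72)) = 0.82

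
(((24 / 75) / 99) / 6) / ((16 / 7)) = 7/29700 = 0.00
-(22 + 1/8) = -22.12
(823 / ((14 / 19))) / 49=15637/686 = 22.79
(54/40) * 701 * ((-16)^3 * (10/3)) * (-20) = 258416640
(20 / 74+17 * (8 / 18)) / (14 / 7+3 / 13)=3.51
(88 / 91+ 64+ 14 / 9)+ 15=81.52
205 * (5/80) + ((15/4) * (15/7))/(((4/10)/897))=2019685/112 = 18032.90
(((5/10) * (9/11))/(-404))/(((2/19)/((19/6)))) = -1083/35552 = -0.03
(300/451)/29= 300/13079 = 0.02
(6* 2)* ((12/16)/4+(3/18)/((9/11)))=169/36 = 4.69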